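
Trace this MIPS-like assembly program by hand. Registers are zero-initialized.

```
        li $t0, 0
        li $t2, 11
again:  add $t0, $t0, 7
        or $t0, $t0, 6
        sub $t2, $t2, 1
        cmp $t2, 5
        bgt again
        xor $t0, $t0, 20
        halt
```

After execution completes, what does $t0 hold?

58

$t0=0
$t2=11
$t0=0+7=7
$t0=7|6=7
$t2=11-1=10
cmp $t2, 5  (cmp 10,5)
bgt again: taken
$t0=7+7=14
$t0=14|6=14
$t2=10-1=9
cmp $t2, 5  (cmp 9,5)
bgt again: taken
$t0=14+7=21
$t0=21|6=23
$t2=9-1=8
cmp $t2, 5  (cmp 8,5)
bgt again: taken
$t0=23+7=30
$t0=30|6=30
$t2=8-1=7
cmp $t2, 5  (cmp 7,5)
bgt again: taken
$t0=30+7=37
$t0=37|6=39
$t2=7-1=6
cmp $t2, 5  (cmp 6,5)
bgt again: taken
$t0=39+7=46
$t0=46|6=46
$t2=6-1=5
cmp $t2, 5  (cmp 5,5)
bgt again: not taken
$t0=46^20=58
halt.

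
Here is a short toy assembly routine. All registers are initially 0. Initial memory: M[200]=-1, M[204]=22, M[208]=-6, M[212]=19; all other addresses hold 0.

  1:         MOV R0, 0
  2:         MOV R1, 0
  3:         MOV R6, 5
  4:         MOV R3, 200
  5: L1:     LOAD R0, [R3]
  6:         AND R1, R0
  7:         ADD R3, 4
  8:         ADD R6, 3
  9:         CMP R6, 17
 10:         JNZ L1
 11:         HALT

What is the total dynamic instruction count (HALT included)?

MOV R0, 0 → R0=0
MOV R1, 0 → R1=0
MOV R6, 5 → R6=5
MOV R3, 200 → R3=200
LOAD R0, [R3] → R0=M[200]=-1
AND R1, R0 → R1=0&(-1)=0
ADD R3, 4 → R3=200+4=204
ADD R6, 3 → R6=5+3=8
CMP R6, 17  (cmp 8,17)
JNZ L1: taken
LOAD R0, [R3] → R0=M[204]=22
AND R1, R0 → R1=0&22=0
ADD R3, 4 → R3=204+4=208
ADD R6, 3 → R6=8+3=11
CMP R6, 17  (cmp 11,17)
JNZ L1: taken
LOAD R0, [R3] → R0=M[208]=-6
AND R1, R0 → R1=0&(-6)=0
ADD R3, 4 → R3=208+4=212
ADD R6, 3 → R6=11+3=14
CMP R6, 17  (cmp 14,17)
JNZ L1: taken
LOAD R0, [R3] → R0=M[212]=19
AND R1, R0 → R1=0&19=0
ADD R3, 4 → R3=212+4=216
ADD R6, 3 → R6=14+3=17
CMP R6, 17  (cmp 17,17)
JNZ L1: not taken
halt.
Total executed instructions: 29.

29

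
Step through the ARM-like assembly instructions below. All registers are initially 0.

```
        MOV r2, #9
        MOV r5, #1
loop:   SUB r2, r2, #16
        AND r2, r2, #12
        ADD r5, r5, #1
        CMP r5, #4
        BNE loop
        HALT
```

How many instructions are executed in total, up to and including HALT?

18

after MOV r2, #9: r2=9
after MOV r5, #1: r5=1
after SUB r2, r2, #16: r2=9-16=-7
after AND r2, r2, #12: r2=(-7)&12=8
after ADD r5, r5, #1: r5=1+1=2
CMP r5, #4  (cmp 2,4)
BNE loop: taken
after SUB r2, r2, #16: r2=8-16=-8
after AND r2, r2, #12: r2=(-8)&12=8
after ADD r5, r5, #1: r5=2+1=3
CMP r5, #4  (cmp 3,4)
BNE loop: taken
after SUB r2, r2, #16: r2=8-16=-8
after AND r2, r2, #12: r2=(-8)&12=8
after ADD r5, r5, #1: r5=3+1=4
CMP r5, #4  (cmp 4,4)
BNE loop: not taken
halt.
Total executed instructions: 18.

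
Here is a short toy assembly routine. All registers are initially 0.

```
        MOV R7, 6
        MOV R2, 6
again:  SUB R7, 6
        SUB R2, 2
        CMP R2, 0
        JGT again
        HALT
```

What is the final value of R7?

R7=6
R2=6
R7=6-6=0
R2=6-2=4
CMP R2, 0  (cmp 4,0)
JGT again: taken
R7=0-6=-6
R2=4-2=2
CMP R2, 0  (cmp 2,0)
JGT again: taken
R7=(-6)-6=-12
R2=2-2=0
CMP R2, 0  (cmp 0,0)
JGT again: not taken
halt.

-12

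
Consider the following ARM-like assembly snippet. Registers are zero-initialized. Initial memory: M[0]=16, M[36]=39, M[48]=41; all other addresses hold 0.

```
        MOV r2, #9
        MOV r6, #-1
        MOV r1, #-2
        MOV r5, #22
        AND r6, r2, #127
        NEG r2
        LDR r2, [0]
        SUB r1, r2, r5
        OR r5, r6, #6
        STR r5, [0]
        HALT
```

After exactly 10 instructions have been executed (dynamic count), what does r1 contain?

r2=9
r6=-1
r1=-2
r5=22
r6=9&127=9
r2=-(9)=-9
r2=M[0]=16
r1=16-22=-6
r5=9|6=15
STR r5, [0] → M[0]=15
After step 10: r1 = -6.

-6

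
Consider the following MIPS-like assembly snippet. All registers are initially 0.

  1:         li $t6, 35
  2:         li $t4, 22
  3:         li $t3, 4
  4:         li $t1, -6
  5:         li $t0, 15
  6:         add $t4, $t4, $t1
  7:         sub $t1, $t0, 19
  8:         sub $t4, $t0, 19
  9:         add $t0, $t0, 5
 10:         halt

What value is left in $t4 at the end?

after li $t6, 35: $t6=35
after li $t4, 22: $t4=22
after li $t3, 4: $t3=4
after li $t1, -6: $t1=-6
after li $t0, 15: $t0=15
after add $t4, $t4, $t1: $t4=22+(-6)=16
after sub $t1, $t0, 19: $t1=15-19=-4
after sub $t4, $t0, 19: $t4=15-19=-4
after add $t0, $t0, 5: $t0=15+5=20
halt.

-4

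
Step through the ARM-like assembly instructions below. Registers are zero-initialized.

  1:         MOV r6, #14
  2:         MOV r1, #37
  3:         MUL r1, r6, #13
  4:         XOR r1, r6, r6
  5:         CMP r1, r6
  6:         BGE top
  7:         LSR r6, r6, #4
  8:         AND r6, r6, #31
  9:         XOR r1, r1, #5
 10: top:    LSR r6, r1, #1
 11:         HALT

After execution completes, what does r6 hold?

MOV r6, #14 → r6=14
MOV r1, #37 → r1=37
MUL r1, r6, #13 → r1=14*13=182
XOR r1, r6, r6 → r1=14^14=0
CMP r1, r6  (cmp 0,14)
BGE top: not taken
LSR r6, r6, #4 → r6=14>>4=0
AND r6, r6, #31 → r6=0&31=0
XOR r1, r1, #5 → r1=0^5=5
LSR r6, r1, #1 → r6=5>>1=2
halt.

2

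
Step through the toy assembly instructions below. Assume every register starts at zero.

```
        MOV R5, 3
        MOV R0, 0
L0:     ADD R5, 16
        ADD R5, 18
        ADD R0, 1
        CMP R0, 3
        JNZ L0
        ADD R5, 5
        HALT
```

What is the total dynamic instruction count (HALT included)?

19

R5=3
R0=0
R5=3+16=19
R5=19+18=37
R0=0+1=1
CMP R0, 3  (cmp 1,3)
JNZ L0: taken
R5=37+16=53
R5=53+18=71
R0=1+1=2
CMP R0, 3  (cmp 2,3)
JNZ L0: taken
R5=71+16=87
R5=87+18=105
R0=2+1=3
CMP R0, 3  (cmp 3,3)
JNZ L0: not taken
R5=105+5=110
halt.
Total executed instructions: 19.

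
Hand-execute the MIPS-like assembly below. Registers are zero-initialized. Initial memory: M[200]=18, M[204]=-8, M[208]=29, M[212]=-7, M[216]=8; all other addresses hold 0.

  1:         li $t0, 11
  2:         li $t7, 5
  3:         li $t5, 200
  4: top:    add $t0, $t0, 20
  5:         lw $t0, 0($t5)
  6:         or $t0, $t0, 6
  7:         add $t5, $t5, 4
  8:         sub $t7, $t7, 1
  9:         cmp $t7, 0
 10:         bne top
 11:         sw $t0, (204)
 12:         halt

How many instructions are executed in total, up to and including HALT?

40

after li $t0, 11: $t0=11
after li $t7, 5: $t7=5
after li $t5, 200: $t5=200
after add $t0, $t0, 20: $t0=11+20=31
after lw $t0, 0($t5): $t0=M[200]=18
after or $t0, $t0, 6: $t0=18|6=22
after add $t5, $t5, 4: $t5=200+4=204
after sub $t7, $t7, 1: $t7=5-1=4
cmp $t7, 0  (cmp 4,0)
bne top: taken
after add $t0, $t0, 20: $t0=22+20=42
after lw $t0, 0($t5): $t0=M[204]=-8
after or $t0, $t0, 6: $t0=(-8)|6=-2
after add $t5, $t5, 4: $t5=204+4=208
after sub $t7, $t7, 1: $t7=4-1=3
cmp $t7, 0  (cmp 3,0)
bne top: taken
after add $t0, $t0, 20: $t0=(-2)+20=18
after lw $t0, 0($t5): $t0=M[208]=29
after or $t0, $t0, 6: $t0=29|6=31
after add $t5, $t5, 4: $t5=208+4=212
after sub $t7, $t7, 1: $t7=3-1=2
cmp $t7, 0  (cmp 2,0)
bne top: taken
after add $t0, $t0, 20: $t0=31+20=51
after lw $t0, 0($t5): $t0=M[212]=-7
after or $t0, $t0, 6: $t0=(-7)|6=-1
after add $t5, $t5, 4: $t5=212+4=216
after sub $t7, $t7, 1: $t7=2-1=1
cmp $t7, 0  (cmp 1,0)
bne top: taken
after add $t0, $t0, 20: $t0=(-1)+20=19
after lw $t0, 0($t5): $t0=M[216]=8
after or $t0, $t0, 6: $t0=8|6=14
after add $t5, $t5, 4: $t5=216+4=220
after sub $t7, $t7, 1: $t7=1-1=0
cmp $t7, 0  (cmp 0,0)
bne top: not taken
sw $t0, (204) → M[204]=14
halt.
Total executed instructions: 40.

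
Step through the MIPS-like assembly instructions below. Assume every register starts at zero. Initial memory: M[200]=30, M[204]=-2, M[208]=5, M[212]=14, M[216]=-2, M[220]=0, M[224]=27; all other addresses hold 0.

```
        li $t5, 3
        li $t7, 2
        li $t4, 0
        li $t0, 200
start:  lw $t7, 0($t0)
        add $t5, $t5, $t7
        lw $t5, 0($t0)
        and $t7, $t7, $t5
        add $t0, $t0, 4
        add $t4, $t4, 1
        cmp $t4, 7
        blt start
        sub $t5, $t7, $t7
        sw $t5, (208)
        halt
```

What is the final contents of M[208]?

after li $t5, 3: $t5=3
after li $t7, 2: $t7=2
after li $t4, 0: $t4=0
after li $t0, 200: $t0=200
after lw $t7, 0($t0): $t7=M[200]=30
after add $t5, $t5, $t7: $t5=3+30=33
after lw $t5, 0($t0): $t5=M[200]=30
after and $t7, $t7, $t5: $t7=30&30=30
after add $t0, $t0, 4: $t0=200+4=204
after add $t4, $t4, 1: $t4=0+1=1
cmp $t4, 7  (cmp 1,7)
blt start: taken
after lw $t7, 0($t0): $t7=M[204]=-2
after add $t5, $t5, $t7: $t5=30+(-2)=28
after lw $t5, 0($t0): $t5=M[204]=-2
after and $t7, $t7, $t5: $t7=(-2)&(-2)=-2
after add $t0, $t0, 4: $t0=204+4=208
after add $t4, $t4, 1: $t4=1+1=2
cmp $t4, 7  (cmp 2,7)
blt start: taken
after lw $t7, 0($t0): $t7=M[208]=5
after add $t5, $t5, $t7: $t5=(-2)+5=3
after lw $t5, 0($t0): $t5=M[208]=5
after and $t7, $t7, $t5: $t7=5&5=5
after add $t0, $t0, 4: $t0=208+4=212
after add $t4, $t4, 1: $t4=2+1=3
cmp $t4, 7  (cmp 3,7)
blt start: taken
after lw $t7, 0($t0): $t7=M[212]=14
after add $t5, $t5, $t7: $t5=5+14=19
after lw $t5, 0($t0): $t5=M[212]=14
after and $t7, $t7, $t5: $t7=14&14=14
after add $t0, $t0, 4: $t0=212+4=216
after add $t4, $t4, 1: $t4=3+1=4
cmp $t4, 7  (cmp 4,7)
blt start: taken
after lw $t7, 0($t0): $t7=M[216]=-2
after add $t5, $t5, $t7: $t5=14+(-2)=12
after lw $t5, 0($t0): $t5=M[216]=-2
after and $t7, $t7, $t5: $t7=(-2)&(-2)=-2
after add $t0, $t0, 4: $t0=216+4=220
after add $t4, $t4, 1: $t4=4+1=5
cmp $t4, 7  (cmp 5,7)
blt start: taken
after lw $t7, 0($t0): $t7=M[220]=0
after add $t5, $t5, $t7: $t5=(-2)+0=-2
after lw $t5, 0($t0): $t5=M[220]=0
after and $t7, $t7, $t5: $t7=0&0=0
after add $t0, $t0, 4: $t0=220+4=224
after add $t4, $t4, 1: $t4=5+1=6
cmp $t4, 7  (cmp 6,7)
blt start: taken
after lw $t7, 0($t0): $t7=M[224]=27
after add $t5, $t5, $t7: $t5=0+27=27
after lw $t5, 0($t0): $t5=M[224]=27
after and $t7, $t7, $t5: $t7=27&27=27
after add $t0, $t0, 4: $t0=224+4=228
after add $t4, $t4, 1: $t4=6+1=7
cmp $t4, 7  (cmp 7,7)
blt start: not taken
after sub $t5, $t7, $t7: $t5=27-27=0
sw $t5, (208) → M[208]=0
halt.

0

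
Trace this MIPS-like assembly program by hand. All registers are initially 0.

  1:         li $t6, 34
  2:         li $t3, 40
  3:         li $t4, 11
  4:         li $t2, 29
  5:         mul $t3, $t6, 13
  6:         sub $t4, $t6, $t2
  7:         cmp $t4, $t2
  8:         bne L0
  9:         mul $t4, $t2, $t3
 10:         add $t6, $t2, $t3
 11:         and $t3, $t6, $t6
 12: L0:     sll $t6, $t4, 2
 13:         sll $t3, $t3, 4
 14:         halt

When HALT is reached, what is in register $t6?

20

$t6=34
$t3=40
$t4=11
$t2=29
$t3=34*13=442
$t4=34-29=5
cmp $t4, $t2  (cmp 5,29)
bne L0: taken
$t6=5<<2=20
$t3=442<<4=7072
halt.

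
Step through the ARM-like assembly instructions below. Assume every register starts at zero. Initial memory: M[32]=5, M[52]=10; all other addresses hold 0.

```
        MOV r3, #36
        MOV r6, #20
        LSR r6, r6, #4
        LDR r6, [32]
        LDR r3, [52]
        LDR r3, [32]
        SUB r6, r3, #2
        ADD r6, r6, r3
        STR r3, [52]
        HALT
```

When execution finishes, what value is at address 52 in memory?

5

r3=36
r6=20
r6=20>>4=1
r6=M[32]=5
r3=M[52]=10
r3=M[32]=5
r6=5-2=3
r6=3+5=8
STR r3, [52] → M[52]=5
halt.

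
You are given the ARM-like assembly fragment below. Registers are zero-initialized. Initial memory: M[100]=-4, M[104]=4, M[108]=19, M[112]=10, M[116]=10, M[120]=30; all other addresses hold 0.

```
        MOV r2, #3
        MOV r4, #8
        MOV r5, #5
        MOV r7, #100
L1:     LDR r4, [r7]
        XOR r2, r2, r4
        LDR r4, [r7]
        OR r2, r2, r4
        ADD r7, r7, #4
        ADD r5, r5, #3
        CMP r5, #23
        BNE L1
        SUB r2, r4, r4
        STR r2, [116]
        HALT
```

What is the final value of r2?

MOV r2, #3 → r2=3
MOV r4, #8 → r4=8
MOV r5, #5 → r5=5
MOV r7, #100 → r7=100
LDR r4, [r7] → r4=M[100]=-4
XOR r2, r2, r4 → r2=3^(-4)=-1
LDR r4, [r7] → r4=M[100]=-4
OR r2, r2, r4 → r2=(-1)|(-4)=-1
ADD r7, r7, #4 → r7=100+4=104
ADD r5, r5, #3 → r5=5+3=8
CMP r5, #23  (cmp 8,23)
BNE L1: taken
LDR r4, [r7] → r4=M[104]=4
XOR r2, r2, r4 → r2=(-1)^4=-5
LDR r4, [r7] → r4=M[104]=4
OR r2, r2, r4 → r2=(-5)|4=-1
ADD r7, r7, #4 → r7=104+4=108
ADD r5, r5, #3 → r5=8+3=11
CMP r5, #23  (cmp 11,23)
BNE L1: taken
LDR r4, [r7] → r4=M[108]=19
XOR r2, r2, r4 → r2=(-1)^19=-20
LDR r4, [r7] → r4=M[108]=19
OR r2, r2, r4 → r2=(-20)|19=-1
ADD r7, r7, #4 → r7=108+4=112
ADD r5, r5, #3 → r5=11+3=14
CMP r5, #23  (cmp 14,23)
BNE L1: taken
LDR r4, [r7] → r4=M[112]=10
XOR r2, r2, r4 → r2=(-1)^10=-11
LDR r4, [r7] → r4=M[112]=10
OR r2, r2, r4 → r2=(-11)|10=-1
ADD r7, r7, #4 → r7=112+4=116
ADD r5, r5, #3 → r5=14+3=17
CMP r5, #23  (cmp 17,23)
BNE L1: taken
LDR r4, [r7] → r4=M[116]=10
XOR r2, r2, r4 → r2=(-1)^10=-11
LDR r4, [r7] → r4=M[116]=10
OR r2, r2, r4 → r2=(-11)|10=-1
ADD r7, r7, #4 → r7=116+4=120
ADD r5, r5, #3 → r5=17+3=20
CMP r5, #23  (cmp 20,23)
BNE L1: taken
LDR r4, [r7] → r4=M[120]=30
XOR r2, r2, r4 → r2=(-1)^30=-31
LDR r4, [r7] → r4=M[120]=30
OR r2, r2, r4 → r2=(-31)|30=-1
ADD r7, r7, #4 → r7=120+4=124
ADD r5, r5, #3 → r5=20+3=23
CMP r5, #23  (cmp 23,23)
BNE L1: not taken
SUB r2, r4, r4 → r2=30-30=0
STR r2, [116] → M[116]=0
halt.

0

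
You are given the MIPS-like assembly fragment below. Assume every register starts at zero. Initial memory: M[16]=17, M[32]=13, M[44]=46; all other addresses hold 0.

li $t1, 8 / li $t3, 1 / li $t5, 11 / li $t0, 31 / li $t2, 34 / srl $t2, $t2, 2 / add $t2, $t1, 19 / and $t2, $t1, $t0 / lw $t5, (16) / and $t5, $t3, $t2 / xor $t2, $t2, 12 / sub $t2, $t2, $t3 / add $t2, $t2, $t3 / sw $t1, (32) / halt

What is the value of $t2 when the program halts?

4

after li $t1, 8: $t1=8
after li $t3, 1: $t3=1
after li $t5, 11: $t5=11
after li $t0, 31: $t0=31
after li $t2, 34: $t2=34
after srl $t2, $t2, 2: $t2=34>>2=8
after add $t2, $t1, 19: $t2=8+19=27
after and $t2, $t1, $t0: $t2=8&31=8
after lw $t5, (16): $t5=M[16]=17
after and $t5, $t3, $t2: $t5=1&8=0
after xor $t2, $t2, 12: $t2=8^12=4
after sub $t2, $t2, $t3: $t2=4-1=3
after add $t2, $t2, $t3: $t2=3+1=4
sw $t1, (32) → M[32]=8
halt.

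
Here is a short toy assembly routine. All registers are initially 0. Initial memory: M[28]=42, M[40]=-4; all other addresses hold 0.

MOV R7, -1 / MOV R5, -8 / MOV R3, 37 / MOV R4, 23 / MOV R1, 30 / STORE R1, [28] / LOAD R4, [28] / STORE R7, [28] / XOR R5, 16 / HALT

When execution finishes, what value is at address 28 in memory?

MOV R7, -1 → R7=-1
MOV R5, -8 → R5=-8
MOV R3, 37 → R3=37
MOV R4, 23 → R4=23
MOV R1, 30 → R1=30
STORE R1, [28] → M[28]=30
LOAD R4, [28] → R4=M[28]=30
STORE R7, [28] → M[28]=-1
XOR R5, 16 → R5=(-8)^16=-24
halt.

-1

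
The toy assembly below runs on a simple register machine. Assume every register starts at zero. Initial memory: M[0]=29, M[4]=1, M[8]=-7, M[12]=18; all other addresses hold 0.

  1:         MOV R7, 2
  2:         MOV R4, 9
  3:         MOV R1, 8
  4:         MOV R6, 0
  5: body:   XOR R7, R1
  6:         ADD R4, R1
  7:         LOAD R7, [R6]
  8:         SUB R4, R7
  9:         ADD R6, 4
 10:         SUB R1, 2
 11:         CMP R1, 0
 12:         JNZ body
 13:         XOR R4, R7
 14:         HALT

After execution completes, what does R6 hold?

after MOV R7, 2: R7=2
after MOV R4, 9: R4=9
after MOV R1, 8: R1=8
after MOV R6, 0: R6=0
after XOR R7, R1: R7=2^8=10
after ADD R4, R1: R4=9+8=17
after LOAD R7, [R6]: R7=M[0]=29
after SUB R4, R7: R4=17-29=-12
after ADD R6, 4: R6=0+4=4
after SUB R1, 2: R1=8-2=6
CMP R1, 0  (cmp 6,0)
JNZ body: taken
after XOR R7, R1: R7=29^6=27
after ADD R4, R1: R4=(-12)+6=-6
after LOAD R7, [R6]: R7=M[4]=1
after SUB R4, R7: R4=(-6)-1=-7
after ADD R6, 4: R6=4+4=8
after SUB R1, 2: R1=6-2=4
CMP R1, 0  (cmp 4,0)
JNZ body: taken
after XOR R7, R1: R7=1^4=5
after ADD R4, R1: R4=(-7)+4=-3
after LOAD R7, [R6]: R7=M[8]=-7
after SUB R4, R7: R4=(-3)-(-7)=4
after ADD R6, 4: R6=8+4=12
after SUB R1, 2: R1=4-2=2
CMP R1, 0  (cmp 2,0)
JNZ body: taken
after XOR R7, R1: R7=(-7)^2=-5
after ADD R4, R1: R4=4+2=6
after LOAD R7, [R6]: R7=M[12]=18
after SUB R4, R7: R4=6-18=-12
after ADD R6, 4: R6=12+4=16
after SUB R1, 2: R1=2-2=0
CMP R1, 0  (cmp 0,0)
JNZ body: not taken
after XOR R4, R7: R4=(-12)^18=-26
halt.

16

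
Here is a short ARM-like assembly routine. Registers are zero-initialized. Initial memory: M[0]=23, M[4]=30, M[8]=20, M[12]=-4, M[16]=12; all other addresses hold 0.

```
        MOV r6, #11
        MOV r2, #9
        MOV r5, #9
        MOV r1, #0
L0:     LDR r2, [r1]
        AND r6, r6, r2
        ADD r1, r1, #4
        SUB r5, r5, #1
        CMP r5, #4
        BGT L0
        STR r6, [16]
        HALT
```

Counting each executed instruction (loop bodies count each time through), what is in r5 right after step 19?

after MOV r6, #11: r6=11
after MOV r2, #9: r2=9
after MOV r5, #9: r5=9
after MOV r1, #0: r1=0
after LDR r2, [r1]: r2=M[0]=23
after AND r6, r6, r2: r6=11&23=3
after ADD r1, r1, #4: r1=0+4=4
after SUB r5, r5, #1: r5=9-1=8
CMP r5, #4  (cmp 8,4)
BGT L0: taken
after LDR r2, [r1]: r2=M[4]=30
after AND r6, r6, r2: r6=3&30=2
after ADD r1, r1, #4: r1=4+4=8
after SUB r5, r5, #1: r5=8-1=7
CMP r5, #4  (cmp 7,4)
BGT L0: taken
after LDR r2, [r1]: r2=M[8]=20
after AND r6, r6, r2: r6=2&20=0
after ADD r1, r1, #4: r1=8+4=12
After step 19: r5 = 7.

7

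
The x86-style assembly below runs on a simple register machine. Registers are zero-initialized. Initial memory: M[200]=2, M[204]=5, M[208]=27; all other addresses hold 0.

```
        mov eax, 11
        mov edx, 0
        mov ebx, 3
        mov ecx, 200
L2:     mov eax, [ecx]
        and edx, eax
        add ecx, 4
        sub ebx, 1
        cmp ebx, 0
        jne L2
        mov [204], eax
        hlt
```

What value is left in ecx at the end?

eax=11
edx=0
ebx=3
ecx=200
eax=M[200]=2
edx=0&2=0
ecx=200+4=204
ebx=3-1=2
cmp ebx, 0  (cmp 2,0)
jne L2: taken
eax=M[204]=5
edx=0&5=0
ecx=204+4=208
ebx=2-1=1
cmp ebx, 0  (cmp 1,0)
jne L2: taken
eax=M[208]=27
edx=0&27=0
ecx=208+4=212
ebx=1-1=0
cmp ebx, 0  (cmp 0,0)
jne L2: not taken
mov [204], eax → M[204]=27
halt.

212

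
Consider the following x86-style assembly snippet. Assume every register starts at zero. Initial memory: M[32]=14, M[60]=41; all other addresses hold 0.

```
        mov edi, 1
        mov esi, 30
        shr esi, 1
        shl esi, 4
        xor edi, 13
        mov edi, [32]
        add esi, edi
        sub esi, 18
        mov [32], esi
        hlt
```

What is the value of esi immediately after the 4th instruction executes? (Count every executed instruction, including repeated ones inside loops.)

mov edi, 1 → edi=1
mov esi, 30 → esi=30
shr esi, 1 → esi=30>>1=15
shl esi, 4 → esi=15<<4=240
After step 4: esi = 240.

240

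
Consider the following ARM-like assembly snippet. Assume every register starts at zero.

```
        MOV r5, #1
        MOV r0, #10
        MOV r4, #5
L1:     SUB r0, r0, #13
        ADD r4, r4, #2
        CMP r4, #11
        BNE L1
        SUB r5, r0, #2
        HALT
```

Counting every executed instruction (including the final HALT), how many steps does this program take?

17

after MOV r5, #1: r5=1
after MOV r0, #10: r0=10
after MOV r4, #5: r4=5
after SUB r0, r0, #13: r0=10-13=-3
after ADD r4, r4, #2: r4=5+2=7
CMP r4, #11  (cmp 7,11)
BNE L1: taken
after SUB r0, r0, #13: r0=(-3)-13=-16
after ADD r4, r4, #2: r4=7+2=9
CMP r4, #11  (cmp 9,11)
BNE L1: taken
after SUB r0, r0, #13: r0=(-16)-13=-29
after ADD r4, r4, #2: r4=9+2=11
CMP r4, #11  (cmp 11,11)
BNE L1: not taken
after SUB r5, r0, #2: r5=(-29)-2=-31
halt.
Total executed instructions: 17.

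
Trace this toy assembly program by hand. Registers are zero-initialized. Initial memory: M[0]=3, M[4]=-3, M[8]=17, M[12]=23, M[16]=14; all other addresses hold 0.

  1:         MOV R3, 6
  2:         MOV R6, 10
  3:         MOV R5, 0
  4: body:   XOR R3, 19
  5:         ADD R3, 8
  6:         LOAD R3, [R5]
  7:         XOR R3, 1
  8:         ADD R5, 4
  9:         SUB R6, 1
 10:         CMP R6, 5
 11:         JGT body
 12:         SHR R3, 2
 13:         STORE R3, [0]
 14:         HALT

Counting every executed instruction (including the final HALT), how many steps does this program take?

46

after MOV R3, 6: R3=6
after MOV R6, 10: R6=10
after MOV R5, 0: R5=0
after XOR R3, 19: R3=6^19=21
after ADD R3, 8: R3=21+8=29
after LOAD R3, [R5]: R3=M[0]=3
after XOR R3, 1: R3=3^1=2
after ADD R5, 4: R5=0+4=4
after SUB R6, 1: R6=10-1=9
CMP R6, 5  (cmp 9,5)
JGT body: taken
after XOR R3, 19: R3=2^19=17
after ADD R3, 8: R3=17+8=25
after LOAD R3, [R5]: R3=M[4]=-3
after XOR R3, 1: R3=(-3)^1=-4
after ADD R5, 4: R5=4+4=8
after SUB R6, 1: R6=9-1=8
CMP R6, 5  (cmp 8,5)
JGT body: taken
after XOR R3, 19: R3=(-4)^19=-17
after ADD R3, 8: R3=(-17)+8=-9
after LOAD R3, [R5]: R3=M[8]=17
after XOR R3, 1: R3=17^1=16
after ADD R5, 4: R5=8+4=12
after SUB R6, 1: R6=8-1=7
CMP R6, 5  (cmp 7,5)
JGT body: taken
after XOR R3, 19: R3=16^19=3
after ADD R3, 8: R3=3+8=11
after LOAD R3, [R5]: R3=M[12]=23
after XOR R3, 1: R3=23^1=22
after ADD R5, 4: R5=12+4=16
after SUB R6, 1: R6=7-1=6
CMP R6, 5  (cmp 6,5)
JGT body: taken
after XOR R3, 19: R3=22^19=5
after ADD R3, 8: R3=5+8=13
after LOAD R3, [R5]: R3=M[16]=14
after XOR R3, 1: R3=14^1=15
after ADD R5, 4: R5=16+4=20
after SUB R6, 1: R6=6-1=5
CMP R6, 5  (cmp 5,5)
JGT body: not taken
after SHR R3, 2: R3=15>>2=3
STORE R3, [0] → M[0]=3
halt.
Total executed instructions: 46.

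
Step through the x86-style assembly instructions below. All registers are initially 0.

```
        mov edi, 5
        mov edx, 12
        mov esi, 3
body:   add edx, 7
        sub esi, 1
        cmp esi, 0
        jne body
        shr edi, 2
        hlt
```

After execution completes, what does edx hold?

33

mov edi, 5 → edi=5
mov edx, 12 → edx=12
mov esi, 3 → esi=3
add edx, 7 → edx=12+7=19
sub esi, 1 → esi=3-1=2
cmp esi, 0  (cmp 2,0)
jne body: taken
add edx, 7 → edx=19+7=26
sub esi, 1 → esi=2-1=1
cmp esi, 0  (cmp 1,0)
jne body: taken
add edx, 7 → edx=26+7=33
sub esi, 1 → esi=1-1=0
cmp esi, 0  (cmp 0,0)
jne body: not taken
shr edi, 2 → edi=5>>2=1
halt.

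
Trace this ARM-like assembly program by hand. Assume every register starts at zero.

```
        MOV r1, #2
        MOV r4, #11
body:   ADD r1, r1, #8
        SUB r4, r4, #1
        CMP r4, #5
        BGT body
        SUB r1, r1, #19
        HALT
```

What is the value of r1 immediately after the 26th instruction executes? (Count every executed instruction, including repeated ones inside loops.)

MOV r1, #2 → r1=2
MOV r4, #11 → r4=11
ADD r1, r1, #8 → r1=2+8=10
SUB r4, r4, #1 → r4=11-1=10
CMP r4, #5  (cmp 10,5)
BGT body: taken
ADD r1, r1, #8 → r1=10+8=18
SUB r4, r4, #1 → r4=10-1=9
CMP r4, #5  (cmp 9,5)
BGT body: taken
ADD r1, r1, #8 → r1=18+8=26
SUB r4, r4, #1 → r4=9-1=8
CMP r4, #5  (cmp 8,5)
BGT body: taken
ADD r1, r1, #8 → r1=26+8=34
SUB r4, r4, #1 → r4=8-1=7
CMP r4, #5  (cmp 7,5)
BGT body: taken
ADD r1, r1, #8 → r1=34+8=42
SUB r4, r4, #1 → r4=7-1=6
CMP r4, #5  (cmp 6,5)
BGT body: taken
ADD r1, r1, #8 → r1=42+8=50
SUB r4, r4, #1 → r4=6-1=5
CMP r4, #5  (cmp 5,5)
BGT body: not taken
After step 26: r1 = 50.

50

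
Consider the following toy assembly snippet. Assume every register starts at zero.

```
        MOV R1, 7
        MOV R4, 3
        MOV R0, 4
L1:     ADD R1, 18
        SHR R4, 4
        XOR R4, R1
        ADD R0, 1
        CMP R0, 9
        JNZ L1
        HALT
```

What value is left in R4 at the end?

MOV R1, 7 → R1=7
MOV R4, 3 → R4=3
MOV R0, 4 → R0=4
ADD R1, 18 → R1=7+18=25
SHR R4, 4 → R4=3>>4=0
XOR R4, R1 → R4=0^25=25
ADD R0, 1 → R0=4+1=5
CMP R0, 9  (cmp 5,9)
JNZ L1: taken
ADD R1, 18 → R1=25+18=43
SHR R4, 4 → R4=25>>4=1
XOR R4, R1 → R4=1^43=42
ADD R0, 1 → R0=5+1=6
CMP R0, 9  (cmp 6,9)
JNZ L1: taken
ADD R1, 18 → R1=43+18=61
SHR R4, 4 → R4=42>>4=2
XOR R4, R1 → R4=2^61=63
ADD R0, 1 → R0=6+1=7
CMP R0, 9  (cmp 7,9)
JNZ L1: taken
ADD R1, 18 → R1=61+18=79
SHR R4, 4 → R4=63>>4=3
XOR R4, R1 → R4=3^79=76
ADD R0, 1 → R0=7+1=8
CMP R0, 9  (cmp 8,9)
JNZ L1: taken
ADD R1, 18 → R1=79+18=97
SHR R4, 4 → R4=76>>4=4
XOR R4, R1 → R4=4^97=101
ADD R0, 1 → R0=8+1=9
CMP R0, 9  (cmp 9,9)
JNZ L1: not taken
halt.

101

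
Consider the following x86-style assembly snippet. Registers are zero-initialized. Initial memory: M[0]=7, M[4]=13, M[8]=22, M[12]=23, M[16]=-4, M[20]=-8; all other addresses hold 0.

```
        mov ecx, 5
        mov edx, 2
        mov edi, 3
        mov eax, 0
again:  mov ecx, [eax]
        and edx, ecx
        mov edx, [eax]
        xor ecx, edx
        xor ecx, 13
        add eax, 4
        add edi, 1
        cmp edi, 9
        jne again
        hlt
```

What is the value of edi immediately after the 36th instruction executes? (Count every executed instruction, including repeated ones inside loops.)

mov ecx, 5 → ecx=5
mov edx, 2 → edx=2
mov edi, 3 → edi=3
mov eax, 0 → eax=0
mov ecx, [eax] → ecx=M[0]=7
and edx, ecx → edx=2&7=2
mov edx, [eax] → edx=M[0]=7
xor ecx, edx → ecx=7^7=0
xor ecx, 13 → ecx=0^13=13
add eax, 4 → eax=0+4=4
add edi, 1 → edi=3+1=4
cmp edi, 9  (cmp 4,9)
jne again: taken
mov ecx, [eax] → ecx=M[4]=13
and edx, ecx → edx=7&13=5
mov edx, [eax] → edx=M[4]=13
xor ecx, edx → ecx=13^13=0
xor ecx, 13 → ecx=0^13=13
add eax, 4 → eax=4+4=8
add edi, 1 → edi=4+1=5
cmp edi, 9  (cmp 5,9)
jne again: taken
mov ecx, [eax] → ecx=M[8]=22
and edx, ecx → edx=13&22=4
mov edx, [eax] → edx=M[8]=22
xor ecx, edx → ecx=22^22=0
xor ecx, 13 → ecx=0^13=13
add eax, 4 → eax=8+4=12
add edi, 1 → edi=5+1=6
cmp edi, 9  (cmp 6,9)
jne again: taken
mov ecx, [eax] → ecx=M[12]=23
and edx, ecx → edx=22&23=22
mov edx, [eax] → edx=M[12]=23
xor ecx, edx → ecx=23^23=0
xor ecx, 13 → ecx=0^13=13
After step 36: edi = 6.

6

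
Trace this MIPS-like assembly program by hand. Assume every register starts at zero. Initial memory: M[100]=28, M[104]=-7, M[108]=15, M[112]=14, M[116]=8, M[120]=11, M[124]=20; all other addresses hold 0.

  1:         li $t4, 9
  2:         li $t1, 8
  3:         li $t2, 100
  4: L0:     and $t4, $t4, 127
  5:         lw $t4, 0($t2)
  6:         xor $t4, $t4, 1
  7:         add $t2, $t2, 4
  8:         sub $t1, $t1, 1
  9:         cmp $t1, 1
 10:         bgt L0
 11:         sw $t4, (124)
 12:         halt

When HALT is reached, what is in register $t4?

li $t4, 9 → $t4=9
li $t1, 8 → $t1=8
li $t2, 100 → $t2=100
and $t4, $t4, 127 → $t4=9&127=9
lw $t4, 0($t2) → $t4=M[100]=28
xor $t4, $t4, 1 → $t4=28^1=29
add $t2, $t2, 4 → $t2=100+4=104
sub $t1, $t1, 1 → $t1=8-1=7
cmp $t1, 1  (cmp 7,1)
bgt L0: taken
and $t4, $t4, 127 → $t4=29&127=29
lw $t4, 0($t2) → $t4=M[104]=-7
xor $t4, $t4, 1 → $t4=(-7)^1=-8
add $t2, $t2, 4 → $t2=104+4=108
sub $t1, $t1, 1 → $t1=7-1=6
cmp $t1, 1  (cmp 6,1)
bgt L0: taken
and $t4, $t4, 127 → $t4=(-8)&127=120
lw $t4, 0($t2) → $t4=M[108]=15
xor $t4, $t4, 1 → $t4=15^1=14
add $t2, $t2, 4 → $t2=108+4=112
sub $t1, $t1, 1 → $t1=6-1=5
cmp $t1, 1  (cmp 5,1)
bgt L0: taken
and $t4, $t4, 127 → $t4=14&127=14
lw $t4, 0($t2) → $t4=M[112]=14
xor $t4, $t4, 1 → $t4=14^1=15
add $t2, $t2, 4 → $t2=112+4=116
sub $t1, $t1, 1 → $t1=5-1=4
cmp $t1, 1  (cmp 4,1)
bgt L0: taken
and $t4, $t4, 127 → $t4=15&127=15
lw $t4, 0($t2) → $t4=M[116]=8
xor $t4, $t4, 1 → $t4=8^1=9
add $t2, $t2, 4 → $t2=116+4=120
sub $t1, $t1, 1 → $t1=4-1=3
cmp $t1, 1  (cmp 3,1)
bgt L0: taken
and $t4, $t4, 127 → $t4=9&127=9
lw $t4, 0($t2) → $t4=M[120]=11
xor $t4, $t4, 1 → $t4=11^1=10
add $t2, $t2, 4 → $t2=120+4=124
sub $t1, $t1, 1 → $t1=3-1=2
cmp $t1, 1  (cmp 2,1)
bgt L0: taken
and $t4, $t4, 127 → $t4=10&127=10
lw $t4, 0($t2) → $t4=M[124]=20
xor $t4, $t4, 1 → $t4=20^1=21
add $t2, $t2, 4 → $t2=124+4=128
sub $t1, $t1, 1 → $t1=2-1=1
cmp $t1, 1  (cmp 1,1)
bgt L0: not taken
sw $t4, (124) → M[124]=21
halt.

21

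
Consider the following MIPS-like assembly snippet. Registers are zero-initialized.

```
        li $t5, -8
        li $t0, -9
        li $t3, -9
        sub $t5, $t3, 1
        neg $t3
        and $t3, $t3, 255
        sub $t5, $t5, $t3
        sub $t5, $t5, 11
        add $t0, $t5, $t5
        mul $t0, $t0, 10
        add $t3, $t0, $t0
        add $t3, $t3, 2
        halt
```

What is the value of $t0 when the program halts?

li $t5, -8 → $t5=-8
li $t0, -9 → $t0=-9
li $t3, -9 → $t3=-9
sub $t5, $t3, 1 → $t5=(-9)-1=-10
neg $t3 → $t3=-(-9)=9
and $t3, $t3, 255 → $t3=9&255=9
sub $t5, $t5, $t3 → $t5=(-10)-9=-19
sub $t5, $t5, 11 → $t5=(-19)-11=-30
add $t0, $t5, $t5 → $t0=(-30)+(-30)=-60
mul $t0, $t0, 10 → $t0=(-60)*10=-600
add $t3, $t0, $t0 → $t3=(-600)+(-600)=-1200
add $t3, $t3, 2 → $t3=(-1200)+2=-1198
halt.

-600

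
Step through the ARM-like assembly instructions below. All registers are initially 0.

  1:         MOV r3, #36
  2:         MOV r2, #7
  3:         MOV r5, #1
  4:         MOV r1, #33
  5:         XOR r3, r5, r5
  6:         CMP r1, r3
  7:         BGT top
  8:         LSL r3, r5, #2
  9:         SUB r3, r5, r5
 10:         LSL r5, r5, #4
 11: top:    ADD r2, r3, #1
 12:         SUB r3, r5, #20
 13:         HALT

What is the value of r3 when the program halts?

after MOV r3, #36: r3=36
after MOV r2, #7: r2=7
after MOV r5, #1: r5=1
after MOV r1, #33: r1=33
after XOR r3, r5, r5: r3=1^1=0
CMP r1, r3  (cmp 33,0)
BGT top: taken
after ADD r2, r3, #1: r2=0+1=1
after SUB r3, r5, #20: r3=1-20=-19
halt.

-19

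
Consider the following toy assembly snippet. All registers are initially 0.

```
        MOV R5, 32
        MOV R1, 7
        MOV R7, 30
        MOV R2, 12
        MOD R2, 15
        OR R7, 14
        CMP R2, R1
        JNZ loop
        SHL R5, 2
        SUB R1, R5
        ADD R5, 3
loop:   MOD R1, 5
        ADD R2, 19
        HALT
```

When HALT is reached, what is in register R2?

MOV R5, 32 → R5=32
MOV R1, 7 → R1=7
MOV R7, 30 → R7=30
MOV R2, 12 → R2=12
MOD R2, 15 → R2=12%15=12
OR R7, 14 → R7=30|14=30
CMP R2, R1  (cmp 12,7)
JNZ loop: taken
MOD R1, 5 → R1=7%5=2
ADD R2, 19 → R2=12+19=31
halt.

31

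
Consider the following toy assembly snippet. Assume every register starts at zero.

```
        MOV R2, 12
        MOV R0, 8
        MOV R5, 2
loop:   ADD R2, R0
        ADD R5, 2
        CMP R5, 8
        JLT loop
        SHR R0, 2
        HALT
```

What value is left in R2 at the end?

MOV R2, 12 → R2=12
MOV R0, 8 → R0=8
MOV R5, 2 → R5=2
ADD R2, R0 → R2=12+8=20
ADD R5, 2 → R5=2+2=4
CMP R5, 8  (cmp 4,8)
JLT loop: taken
ADD R2, R0 → R2=20+8=28
ADD R5, 2 → R5=4+2=6
CMP R5, 8  (cmp 6,8)
JLT loop: taken
ADD R2, R0 → R2=28+8=36
ADD R5, 2 → R5=6+2=8
CMP R5, 8  (cmp 8,8)
JLT loop: not taken
SHR R0, 2 → R0=8>>2=2
halt.

36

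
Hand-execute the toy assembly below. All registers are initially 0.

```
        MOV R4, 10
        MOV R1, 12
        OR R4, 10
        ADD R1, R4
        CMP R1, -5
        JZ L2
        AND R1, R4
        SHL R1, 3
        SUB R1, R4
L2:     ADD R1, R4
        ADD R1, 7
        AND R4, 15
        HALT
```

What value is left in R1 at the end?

23

after MOV R4, 10: R4=10
after MOV R1, 12: R1=12
after OR R4, 10: R4=10|10=10
after ADD R1, R4: R1=12+10=22
CMP R1, -5  (cmp 22,-5)
JZ L2: not taken
after AND R1, R4: R1=22&10=2
after SHL R1, 3: R1=2<<3=16
after SUB R1, R4: R1=16-10=6
after ADD R1, R4: R1=6+10=16
after ADD R1, 7: R1=16+7=23
after AND R4, 15: R4=10&15=10
halt.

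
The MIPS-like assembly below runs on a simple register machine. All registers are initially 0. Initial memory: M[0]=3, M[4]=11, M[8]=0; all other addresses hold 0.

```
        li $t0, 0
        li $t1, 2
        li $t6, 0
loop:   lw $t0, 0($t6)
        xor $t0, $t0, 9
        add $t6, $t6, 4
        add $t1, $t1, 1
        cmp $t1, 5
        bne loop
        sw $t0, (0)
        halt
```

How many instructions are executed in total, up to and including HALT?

$t0=0
$t1=2
$t6=0
$t0=M[0]=3
$t0=3^9=10
$t6=0+4=4
$t1=2+1=3
cmp $t1, 5  (cmp 3,5)
bne loop: taken
$t0=M[4]=11
$t0=11^9=2
$t6=4+4=8
$t1=3+1=4
cmp $t1, 5  (cmp 4,5)
bne loop: taken
$t0=M[8]=0
$t0=0^9=9
$t6=8+4=12
$t1=4+1=5
cmp $t1, 5  (cmp 5,5)
bne loop: not taken
sw $t0, (0) → M[0]=9
halt.
Total executed instructions: 23.

23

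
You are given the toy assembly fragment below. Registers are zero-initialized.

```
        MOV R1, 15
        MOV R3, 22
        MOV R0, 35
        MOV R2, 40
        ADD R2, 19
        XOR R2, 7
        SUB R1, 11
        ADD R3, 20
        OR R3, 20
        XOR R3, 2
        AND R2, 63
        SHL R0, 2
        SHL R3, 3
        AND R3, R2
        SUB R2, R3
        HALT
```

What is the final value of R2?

28

MOV R1, 15 → R1=15
MOV R3, 22 → R3=22
MOV R0, 35 → R0=35
MOV R2, 40 → R2=40
ADD R2, 19 → R2=40+19=59
XOR R2, 7 → R2=59^7=60
SUB R1, 11 → R1=15-11=4
ADD R3, 20 → R3=22+20=42
OR R3, 20 → R3=42|20=62
XOR R3, 2 → R3=62^2=60
AND R2, 63 → R2=60&63=60
SHL R0, 2 → R0=35<<2=140
SHL R3, 3 → R3=60<<3=480
AND R3, R2 → R3=480&60=32
SUB R2, R3 → R2=60-32=28
halt.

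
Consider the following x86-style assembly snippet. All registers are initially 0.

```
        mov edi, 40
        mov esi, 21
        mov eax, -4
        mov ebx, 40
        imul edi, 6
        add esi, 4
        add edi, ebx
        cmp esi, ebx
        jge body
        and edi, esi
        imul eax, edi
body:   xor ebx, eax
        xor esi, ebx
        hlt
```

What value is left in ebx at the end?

-120

after mov edi, 40: edi=40
after mov esi, 21: esi=21
after mov eax, -4: eax=-4
after mov ebx, 40: ebx=40
after imul edi, 6: edi=40*6=240
after add esi, 4: esi=21+4=25
after add edi, ebx: edi=240+40=280
cmp esi, ebx  (cmp 25,40)
jge body: not taken
after and edi, esi: edi=280&25=24
after imul eax, edi: eax=(-4)*24=-96
after xor ebx, eax: ebx=40^(-96)=-120
after xor esi, ebx: esi=25^(-120)=-111
halt.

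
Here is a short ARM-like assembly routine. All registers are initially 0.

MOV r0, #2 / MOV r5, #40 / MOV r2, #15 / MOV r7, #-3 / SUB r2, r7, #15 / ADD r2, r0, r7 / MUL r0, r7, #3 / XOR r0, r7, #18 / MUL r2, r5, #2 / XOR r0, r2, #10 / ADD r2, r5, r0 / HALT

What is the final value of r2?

130

r0=2
r5=40
r2=15
r7=-3
r2=(-3)-15=-18
r2=2+(-3)=-1
r0=(-3)*3=-9
r0=(-3)^18=-17
r2=40*2=80
r0=80^10=90
r2=40+90=130
halt.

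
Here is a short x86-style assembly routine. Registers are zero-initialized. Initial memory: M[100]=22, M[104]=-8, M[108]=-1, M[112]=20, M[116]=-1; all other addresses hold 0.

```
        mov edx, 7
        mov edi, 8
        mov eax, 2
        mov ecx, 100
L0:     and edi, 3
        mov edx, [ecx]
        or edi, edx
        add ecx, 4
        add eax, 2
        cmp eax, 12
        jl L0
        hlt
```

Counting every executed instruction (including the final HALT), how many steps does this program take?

40

mov edx, 7 → edx=7
mov edi, 8 → edi=8
mov eax, 2 → eax=2
mov ecx, 100 → ecx=100
and edi, 3 → edi=8&3=0
mov edx, [ecx] → edx=M[100]=22
or edi, edx → edi=0|22=22
add ecx, 4 → ecx=100+4=104
add eax, 2 → eax=2+2=4
cmp eax, 12  (cmp 4,12)
jl L0: taken
and edi, 3 → edi=22&3=2
mov edx, [ecx] → edx=M[104]=-8
or edi, edx → edi=2|(-8)=-6
add ecx, 4 → ecx=104+4=108
add eax, 2 → eax=4+2=6
cmp eax, 12  (cmp 6,12)
jl L0: taken
and edi, 3 → edi=(-6)&3=2
mov edx, [ecx] → edx=M[108]=-1
or edi, edx → edi=2|(-1)=-1
add ecx, 4 → ecx=108+4=112
add eax, 2 → eax=6+2=8
cmp eax, 12  (cmp 8,12)
jl L0: taken
and edi, 3 → edi=(-1)&3=3
mov edx, [ecx] → edx=M[112]=20
or edi, edx → edi=3|20=23
add ecx, 4 → ecx=112+4=116
add eax, 2 → eax=8+2=10
cmp eax, 12  (cmp 10,12)
jl L0: taken
and edi, 3 → edi=23&3=3
mov edx, [ecx] → edx=M[116]=-1
or edi, edx → edi=3|(-1)=-1
add ecx, 4 → ecx=116+4=120
add eax, 2 → eax=10+2=12
cmp eax, 12  (cmp 12,12)
jl L0: not taken
halt.
Total executed instructions: 40.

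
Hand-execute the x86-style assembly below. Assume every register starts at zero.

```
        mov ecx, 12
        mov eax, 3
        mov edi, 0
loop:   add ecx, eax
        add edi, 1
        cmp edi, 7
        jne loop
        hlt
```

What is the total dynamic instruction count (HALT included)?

ecx=12
eax=3
edi=0
ecx=12+3=15
edi=0+1=1
cmp edi, 7  (cmp 1,7)
jne loop: taken
ecx=15+3=18
edi=1+1=2
cmp edi, 7  (cmp 2,7)
jne loop: taken
ecx=18+3=21
edi=2+1=3
cmp edi, 7  (cmp 3,7)
jne loop: taken
ecx=21+3=24
edi=3+1=4
cmp edi, 7  (cmp 4,7)
jne loop: taken
ecx=24+3=27
edi=4+1=5
cmp edi, 7  (cmp 5,7)
jne loop: taken
ecx=27+3=30
edi=5+1=6
cmp edi, 7  (cmp 6,7)
jne loop: taken
ecx=30+3=33
edi=6+1=7
cmp edi, 7  (cmp 7,7)
jne loop: not taken
halt.
Total executed instructions: 32.

32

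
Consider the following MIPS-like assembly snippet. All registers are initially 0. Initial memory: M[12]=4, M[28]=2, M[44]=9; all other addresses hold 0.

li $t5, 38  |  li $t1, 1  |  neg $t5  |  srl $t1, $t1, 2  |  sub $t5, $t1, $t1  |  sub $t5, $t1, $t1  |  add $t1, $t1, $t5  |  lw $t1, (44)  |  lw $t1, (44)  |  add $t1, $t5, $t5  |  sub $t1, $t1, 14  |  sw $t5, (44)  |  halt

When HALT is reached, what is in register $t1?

-14

$t5=38
$t1=1
$t5=-(38)=-38
$t1=1>>2=0
$t5=0-0=0
$t5=0-0=0
$t1=0+0=0
$t1=M[44]=9
$t1=M[44]=9
$t1=0+0=0
$t1=0-14=-14
sw $t5, (44) → M[44]=0
halt.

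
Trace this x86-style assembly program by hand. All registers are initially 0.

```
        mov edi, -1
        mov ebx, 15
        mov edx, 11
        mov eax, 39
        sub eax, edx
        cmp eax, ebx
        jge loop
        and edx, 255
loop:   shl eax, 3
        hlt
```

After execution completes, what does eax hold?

224

after mov edi, -1: edi=-1
after mov ebx, 15: ebx=15
after mov edx, 11: edx=11
after mov eax, 39: eax=39
after sub eax, edx: eax=39-11=28
cmp eax, ebx  (cmp 28,15)
jge loop: taken
after shl eax, 3: eax=28<<3=224
halt.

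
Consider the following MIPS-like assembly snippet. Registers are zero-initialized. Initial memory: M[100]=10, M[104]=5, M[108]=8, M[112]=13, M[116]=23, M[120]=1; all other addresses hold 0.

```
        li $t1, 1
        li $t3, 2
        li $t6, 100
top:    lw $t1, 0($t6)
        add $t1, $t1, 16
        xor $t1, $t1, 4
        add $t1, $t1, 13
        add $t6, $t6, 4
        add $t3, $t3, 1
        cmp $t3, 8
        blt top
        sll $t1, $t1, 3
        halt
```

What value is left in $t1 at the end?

$t1=1
$t3=2
$t6=100
$t1=M[100]=10
$t1=10+16=26
$t1=26^4=30
$t1=30+13=43
$t6=100+4=104
$t3=2+1=3
cmp $t3, 8  (cmp 3,8)
blt top: taken
$t1=M[104]=5
$t1=5+16=21
$t1=21^4=17
$t1=17+13=30
$t6=104+4=108
$t3=3+1=4
cmp $t3, 8  (cmp 4,8)
blt top: taken
$t1=M[108]=8
$t1=8+16=24
$t1=24^4=28
$t1=28+13=41
$t6=108+4=112
$t3=4+1=5
cmp $t3, 8  (cmp 5,8)
blt top: taken
$t1=M[112]=13
$t1=13+16=29
$t1=29^4=25
$t1=25+13=38
$t6=112+4=116
$t3=5+1=6
cmp $t3, 8  (cmp 6,8)
blt top: taken
$t1=M[116]=23
$t1=23+16=39
$t1=39^4=35
$t1=35+13=48
$t6=116+4=120
$t3=6+1=7
cmp $t3, 8  (cmp 7,8)
blt top: taken
$t1=M[120]=1
$t1=1+16=17
$t1=17^4=21
$t1=21+13=34
$t6=120+4=124
$t3=7+1=8
cmp $t3, 8  (cmp 8,8)
blt top: not taken
$t1=34<<3=272
halt.

272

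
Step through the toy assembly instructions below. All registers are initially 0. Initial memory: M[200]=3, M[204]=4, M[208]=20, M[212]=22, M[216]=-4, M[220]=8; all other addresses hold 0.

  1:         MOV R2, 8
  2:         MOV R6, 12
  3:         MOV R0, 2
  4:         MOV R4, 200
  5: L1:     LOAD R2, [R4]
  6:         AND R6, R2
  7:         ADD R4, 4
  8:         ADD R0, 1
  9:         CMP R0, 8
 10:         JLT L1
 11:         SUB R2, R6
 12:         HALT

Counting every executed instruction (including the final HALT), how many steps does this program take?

MOV R2, 8 → R2=8
MOV R6, 12 → R6=12
MOV R0, 2 → R0=2
MOV R4, 200 → R4=200
LOAD R2, [R4] → R2=M[200]=3
AND R6, R2 → R6=12&3=0
ADD R4, 4 → R4=200+4=204
ADD R0, 1 → R0=2+1=3
CMP R0, 8  (cmp 3,8)
JLT L1: taken
LOAD R2, [R4] → R2=M[204]=4
AND R6, R2 → R6=0&4=0
ADD R4, 4 → R4=204+4=208
ADD R0, 1 → R0=3+1=4
CMP R0, 8  (cmp 4,8)
JLT L1: taken
LOAD R2, [R4] → R2=M[208]=20
AND R6, R2 → R6=0&20=0
ADD R4, 4 → R4=208+4=212
ADD R0, 1 → R0=4+1=5
CMP R0, 8  (cmp 5,8)
JLT L1: taken
LOAD R2, [R4] → R2=M[212]=22
AND R6, R2 → R6=0&22=0
ADD R4, 4 → R4=212+4=216
ADD R0, 1 → R0=5+1=6
CMP R0, 8  (cmp 6,8)
JLT L1: taken
LOAD R2, [R4] → R2=M[216]=-4
AND R6, R2 → R6=0&(-4)=0
ADD R4, 4 → R4=216+4=220
ADD R0, 1 → R0=6+1=7
CMP R0, 8  (cmp 7,8)
JLT L1: taken
LOAD R2, [R4] → R2=M[220]=8
AND R6, R2 → R6=0&8=0
ADD R4, 4 → R4=220+4=224
ADD R0, 1 → R0=7+1=8
CMP R0, 8  (cmp 8,8)
JLT L1: not taken
SUB R2, R6 → R2=8-0=8
halt.
Total executed instructions: 42.

42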